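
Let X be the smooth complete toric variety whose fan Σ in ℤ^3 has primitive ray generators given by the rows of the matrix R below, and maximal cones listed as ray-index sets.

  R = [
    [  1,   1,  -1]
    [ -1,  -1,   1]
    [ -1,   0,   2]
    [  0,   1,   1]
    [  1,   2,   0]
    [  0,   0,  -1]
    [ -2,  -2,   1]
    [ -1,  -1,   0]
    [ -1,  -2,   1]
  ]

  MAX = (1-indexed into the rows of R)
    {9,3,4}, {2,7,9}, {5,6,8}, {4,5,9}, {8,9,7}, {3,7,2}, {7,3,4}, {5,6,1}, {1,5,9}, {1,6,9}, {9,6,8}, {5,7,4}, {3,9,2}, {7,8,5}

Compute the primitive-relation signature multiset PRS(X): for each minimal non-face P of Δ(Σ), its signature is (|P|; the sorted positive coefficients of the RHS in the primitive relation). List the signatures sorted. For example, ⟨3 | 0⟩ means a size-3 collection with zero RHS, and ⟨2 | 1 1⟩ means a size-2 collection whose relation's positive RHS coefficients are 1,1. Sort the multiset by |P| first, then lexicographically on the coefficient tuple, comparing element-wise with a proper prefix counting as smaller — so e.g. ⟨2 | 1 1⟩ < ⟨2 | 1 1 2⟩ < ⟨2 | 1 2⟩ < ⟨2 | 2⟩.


Minimal non-faces — 20 found among 9 rays, 14 max cones:

  P = {1,2}:  v_{1} + v_{2} = 0  ⟹  sig = ⟨2 | 0⟩
  P = {1,3}:  v_{1} + v_{3} = v_{4}  ⟹  sig = ⟨2 | 1⟩
  P = {1,4}:  v_{1} + v_{4} = v_{5}  ⟹  sig = ⟨2 | 1⟩
  P = {1,7}:  v_{1} + v_{7} = v_{8}  ⟹  sig = ⟨2 | 1⟩
  P = {1,8}:  v_{1} + v_{8} = v_{6}  ⟹  sig = ⟨2 | 1⟩
  P = {2,4}:  v_{2} + v_{4} = v_{3}  ⟹  sig = ⟨2 | 1⟩
  P = {2,5}:  v_{2} + v_{5} = v_{4}  ⟹  sig = ⟨2 | 1⟩
  P = {2,6}:  v_{2} + v_{6} = v_{8}  ⟹  sig = ⟨2 | 1⟩
  P = {2,8}:  v_{2} + v_{8} = v_{7}  ⟹  sig = ⟨2 | 1⟩
  P = {3,6}:  v_{3} + v_{6} = v_{5} + v_{7}  ⟹  sig = ⟨2 | 1 1⟩
  P = {3,8}:  v_{3} + v_{8} = v_{4} + v_{7}  ⟹  sig = ⟨2 | 1 1⟩
  P = {4,6}:  v_{4} + v_{6} = v_{5} + v_{8}  ⟹  sig = ⟨2 | 1 1⟩
  P = {4,8}:  v_{4} + v_{8} = v_{5} + v_{7}  ⟹  sig = ⟨2 | 1 1⟩
  P = {3,5}:  v_{3} + v_{5} = 2·v_{4}  ⟹  sig = ⟨2 | 2⟩
  P = {6,7}:  v_{6} + v_{7} = 2·v_{8}  ⟹  sig = ⟨2 | 2⟩
  P = {5,6,9}:  v_{5} + v_{6} + v_{9} = 0  ⟹  sig = ⟨3 | 0⟩
  P = {5,8,9}:  v_{5} + v_{8} + v_{9} = v_{2}  ⟹  sig = ⟨3 | 1⟩
  P = {5,7,9}:  v_{5} + v_{7} + v_{9} = 2·v_{2}  ⟹  sig = ⟨3 | 2⟩
  P = {4,7,9}:  v_{4} + v_{7} + v_{9} = 3·v_{2}  ⟹  sig = ⟨3 | 3⟩
  P = {3,7,9}:  v_{3} + v_{7} + v_{9} = 4·v_{2}  ⟹  sig = ⟨3 | 4⟩

Sorted signature multiset PRS(X):
{ ⟨2 | 0⟩,  ⟨2 | 1⟩ ×8,  ⟨2 | 1 1⟩ ×4,  ⟨2 | 2⟩ ×2,  ⟨3 | 0⟩,  ⟨3 | 1⟩,  ⟨3 | 2⟩,  ⟨3 | 3⟩,  ⟨3 | 4⟩ }


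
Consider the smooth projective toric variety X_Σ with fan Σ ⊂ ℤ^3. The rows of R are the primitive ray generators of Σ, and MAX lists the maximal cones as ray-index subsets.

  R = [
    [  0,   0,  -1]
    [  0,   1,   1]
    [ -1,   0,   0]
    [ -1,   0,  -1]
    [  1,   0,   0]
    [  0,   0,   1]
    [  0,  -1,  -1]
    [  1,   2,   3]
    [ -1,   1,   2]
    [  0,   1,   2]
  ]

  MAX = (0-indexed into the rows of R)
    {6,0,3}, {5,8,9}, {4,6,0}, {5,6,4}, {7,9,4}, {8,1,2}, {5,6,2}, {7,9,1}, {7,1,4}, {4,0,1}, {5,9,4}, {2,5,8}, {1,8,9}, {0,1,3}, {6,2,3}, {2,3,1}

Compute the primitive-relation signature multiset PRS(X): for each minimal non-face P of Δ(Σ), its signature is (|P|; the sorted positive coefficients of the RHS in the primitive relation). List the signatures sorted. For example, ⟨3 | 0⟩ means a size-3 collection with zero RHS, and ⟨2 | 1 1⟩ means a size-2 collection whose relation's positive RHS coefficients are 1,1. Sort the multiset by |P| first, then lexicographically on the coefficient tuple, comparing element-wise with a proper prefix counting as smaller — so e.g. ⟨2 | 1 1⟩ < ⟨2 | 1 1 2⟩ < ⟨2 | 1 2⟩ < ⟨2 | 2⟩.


Minimal non-faces — 22 found among 10 rays, 16 max cones:

  {0,5}:  v_{0} + v_{5} = 0  ⟹  sig = ⟨2 | 0⟩
  {1,6}:  v_{1} + v_{6} = 0  ⟹  sig = ⟨2 | 0⟩
  {2,4}:  v_{2} + v_{4} = 0  ⟹  sig = ⟨2 | 0⟩
  {0,2}:  v_{0} + v_{2} = v_{3}  ⟹  sig = ⟨2 | 1⟩
  {0,9}:  v_{0} + v_{9} = v_{1}  ⟹  sig = ⟨2 | 1⟩
  {1,5}:  v_{1} + v_{5} = v_{9}  ⟹  sig = ⟨2 | 1⟩
  {2,9}:  v_{2} + v_{9} = v_{8}  ⟹  sig = ⟨2 | 1⟩
  {3,4}:  v_{3} + v_{4} = v_{0}  ⟹  sig = ⟨2 | 1⟩
  {3,5}:  v_{3} + v_{5} = v_{2}  ⟹  sig = ⟨2 | 1⟩
  {4,8}:  v_{4} + v_{8} = v_{9}  ⟹  sig = ⟨2 | 1⟩
  {6,9}:  v_{6} + v_{9} = v_{5}  ⟹  sig = ⟨2 | 1⟩
  {0,8}:  v_{0} + v_{8} = v_{1} + v_{2}  ⟹  sig = ⟨2 | 1 1⟩
  {2,7}:  v_{2} + v_{7} = v_{1} + v_{9}  ⟹  sig = ⟨2 | 1 1⟩
  {3,9}:  v_{3} + v_{9} = v_{1} + v_{2}  ⟹  sig = ⟨2 | 1 1⟩
  {6,7}:  v_{6} + v_{7} = v_{4} + v_{9}  ⟹  sig = ⟨2 | 1 1⟩
  {6,8}:  v_{6} + v_{8} = v_{2} + v_{5}  ⟹  sig = ⟨2 | 1 1⟩
  {0,7}:  v_{0} + v_{7} = 2·v_{1} + v_{4}  ⟹  sig = ⟨2 | 1 2⟩
  {3,8}:  v_{3} + v_{8} = v_{1} + 2·v_{2}  ⟹  sig = ⟨2 | 1 2⟩
  {5,7}:  v_{5} + v_{7} = v_{4} + 2·v_{9}  ⟹  sig = ⟨2 | 1 2⟩
  {7,8}:  v_{7} + v_{8} = v_{1} + 2·v_{9}  ⟹  sig = ⟨2 | 1 2⟩
  {3,7}:  v_{3} + v_{7} = 2·v_{1}  ⟹  sig = ⟨2 | 2⟩
  {1,4,9}:  v_{1} + v_{4} + v_{9} = v_{7}  ⟹  sig = ⟨3 | 1⟩

so the primitive-relation signature multiset is
    ⟨2 | 0⟩
    ⟨2 | 0⟩
    ⟨2 | 0⟩
    ⟨2 | 1⟩
    ⟨2 | 1⟩
    ⟨2 | 1⟩
    ⟨2 | 1⟩
    ⟨2 | 1⟩
    ⟨2 | 1⟩
    ⟨2 | 1⟩
    ⟨2 | 1⟩
    ⟨2 | 1 1⟩
    ⟨2 | 1 1⟩
    ⟨2 | 1 1⟩
    ⟨2 | 1 1⟩
    ⟨2 | 1 1⟩
    ⟨2 | 1 2⟩
    ⟨2 | 1 2⟩
    ⟨2 | 1 2⟩
    ⟨2 | 1 2⟩
    ⟨2 | 2⟩
    ⟨3 | 1⟩


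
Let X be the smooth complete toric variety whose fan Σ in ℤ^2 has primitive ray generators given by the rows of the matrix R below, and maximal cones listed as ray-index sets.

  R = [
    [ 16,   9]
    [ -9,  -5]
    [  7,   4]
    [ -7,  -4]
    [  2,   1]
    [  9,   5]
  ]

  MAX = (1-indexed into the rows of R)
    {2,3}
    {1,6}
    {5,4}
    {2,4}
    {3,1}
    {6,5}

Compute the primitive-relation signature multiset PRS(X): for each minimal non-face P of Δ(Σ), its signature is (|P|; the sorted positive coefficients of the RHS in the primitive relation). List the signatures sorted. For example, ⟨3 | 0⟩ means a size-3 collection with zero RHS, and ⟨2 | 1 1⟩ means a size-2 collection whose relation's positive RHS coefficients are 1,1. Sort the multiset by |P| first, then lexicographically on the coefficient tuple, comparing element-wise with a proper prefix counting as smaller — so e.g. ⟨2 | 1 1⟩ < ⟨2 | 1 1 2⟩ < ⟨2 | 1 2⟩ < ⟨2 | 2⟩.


9 minimal non-faces of Δ(Σ) (on 6 rays):

  P={2,6}:  v_{2} + v_{6} = 0 — sig = ⟨2 | 0⟩
  P={3,4}:  v_{3} + v_{4} = 0 — sig = ⟨2 | 0⟩
  P={1,2}:  v_{1} + v_{2} = v_{3} — sig = ⟨2 | 1⟩
  P={1,4}:  v_{1} + v_{4} = v_{6} — sig = ⟨2 | 1⟩
  P={2,5}:  v_{2} + v_{5} = v_{4} — sig = ⟨2 | 1⟩
  P={3,5}:  v_{3} + v_{5} = v_{6} — sig = ⟨2 | 1⟩
  P={3,6}:  v_{3} + v_{6} = v_{1} — sig = ⟨2 | 1⟩
  P={4,6}:  v_{4} + v_{6} = v_{5} — sig = ⟨2 | 1⟩
  P={1,5}:  v_{1} + v_{5} = 2·v_{6} — sig = ⟨2 | 2⟩

Hence PRS(X_Σ) =
[⟨2 | 0⟩, ⟨2 | 0⟩, ⟨2 | 1⟩, ⟨2 | 1⟩, ⟨2 | 1⟩, ⟨2 | 1⟩, ⟨2 | 1⟩, ⟨2 | 1⟩, ⟨2 | 2⟩]


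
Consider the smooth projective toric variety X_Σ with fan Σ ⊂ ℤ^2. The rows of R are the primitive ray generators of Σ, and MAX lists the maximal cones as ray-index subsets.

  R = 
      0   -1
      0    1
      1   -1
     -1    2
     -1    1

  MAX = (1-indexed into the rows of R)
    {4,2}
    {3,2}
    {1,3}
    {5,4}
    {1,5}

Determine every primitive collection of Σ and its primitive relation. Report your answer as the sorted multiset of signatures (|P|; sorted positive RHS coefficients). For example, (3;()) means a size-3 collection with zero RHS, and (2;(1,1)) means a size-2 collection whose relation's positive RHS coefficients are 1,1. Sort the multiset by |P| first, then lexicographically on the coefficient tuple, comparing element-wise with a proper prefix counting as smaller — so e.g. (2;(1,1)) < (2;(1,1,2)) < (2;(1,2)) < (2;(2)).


Δ(Σ) — 5 vertices, 5 min non-faces:

  P={1,2}:  v_{1} + v_{2} = 0  ⟹  sig = (2;())
  P={3,5}:  v_{3} + v_{5} = 0  ⟹  sig = (2;())
  P={1,4}:  v_{1} + v_{4} = v_{5}  ⟹  sig = (2;(1))
  P={2,5}:  v_{2} + v_{5} = v_{4}  ⟹  sig = (2;(1))
  P={3,4}:  v_{3} + v_{4} = v_{2}  ⟹  sig = (2;(1))

Sorted signature multiset PRS(X):
[(2;()), (2;()), (2;(1)), (2;(1)), (2;(1))]


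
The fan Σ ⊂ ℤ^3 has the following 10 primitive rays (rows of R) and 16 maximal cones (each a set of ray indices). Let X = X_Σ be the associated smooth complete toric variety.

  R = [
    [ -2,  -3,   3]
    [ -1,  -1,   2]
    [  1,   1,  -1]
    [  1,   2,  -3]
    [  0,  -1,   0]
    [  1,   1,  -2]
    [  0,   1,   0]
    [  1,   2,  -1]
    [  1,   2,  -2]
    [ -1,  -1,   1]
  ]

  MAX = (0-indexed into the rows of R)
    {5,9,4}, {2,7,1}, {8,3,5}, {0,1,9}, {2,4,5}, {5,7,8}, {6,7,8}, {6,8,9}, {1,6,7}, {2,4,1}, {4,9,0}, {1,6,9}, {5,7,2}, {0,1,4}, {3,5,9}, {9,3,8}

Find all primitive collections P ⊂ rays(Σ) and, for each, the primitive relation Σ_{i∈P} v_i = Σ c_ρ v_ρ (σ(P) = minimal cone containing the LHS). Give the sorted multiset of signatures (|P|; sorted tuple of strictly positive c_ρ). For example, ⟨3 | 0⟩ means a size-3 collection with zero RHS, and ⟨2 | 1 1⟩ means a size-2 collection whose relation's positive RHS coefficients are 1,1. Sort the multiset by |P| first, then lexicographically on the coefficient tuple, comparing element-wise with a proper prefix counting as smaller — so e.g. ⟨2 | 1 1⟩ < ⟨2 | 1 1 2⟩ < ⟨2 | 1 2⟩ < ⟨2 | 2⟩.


Σ has 23 primitive collections:

  P = {1,5}:  v_{1} + v_{5} = 0 — sig = ⟨2 | 0⟩
  P = {2,9}:  v_{2} + v_{9} = 0 — sig = ⟨2 | 0⟩
  P = {4,6}:  v_{4} + v_{6} = 0 — sig = ⟨2 | 0⟩
  P = {0,7}:  v_{0} + v_{7} = v_{1} — sig = ⟨2 | 1⟩
  P = {0,8}:  v_{0} + v_{8} = v_{9} — sig = ⟨2 | 1⟩
  P = {1,8}:  v_{1} + v_{8} = v_{6} — sig = ⟨2 | 1⟩
  P = {2,6}:  v_{2} + v_{6} = v_{7} — sig = ⟨2 | 1⟩
  P = {4,7}:  v_{4} + v_{7} = v_{2} — sig = ⟨2 | 1⟩
  P = {4,8}:  v_{4} + v_{8} = v_{5} — sig = ⟨2 | 1⟩
  P = {5,6}:  v_{5} + v_{6} = v_{8} — sig = ⟨2 | 1⟩
  P = {7,9}:  v_{7} + v_{9} = v_{6} — sig = ⟨2 | 1⟩
  P = {0,2}:  v_{0} + v_{2} = v_{1} + v_{4} — sig = ⟨2 | 1 1⟩
  P = {0,5}:  v_{0} + v_{5} = v_{4} + v_{9} — sig = ⟨2 | 1 1⟩
  P = {0,6}:  v_{0} + v_{6} = v_{1} + v_{9} — sig = ⟨2 | 1 1⟩
  P = {1,3}:  v_{1} + v_{3} = v_{8} + v_{9} — sig = ⟨2 | 1 1⟩
  P = {2,3}:  v_{2} + v_{3} = v_{5} + v_{8} — sig = ⟨2 | 1 1⟩
  P = {2,8}:  v_{2} + v_{8} = v_{5} + v_{7} — sig = ⟨2 | 1 1⟩
  P = {0,3}:  v_{0} + v_{3} = v_{5} + 2·v_{9} — sig = ⟨2 | 1 2⟩
  P = {3,4}:  v_{3} + v_{4} = 2·v_{5} + v_{9} — sig = ⟨2 | 1 2⟩
  P = {3,6}:  v_{3} + v_{6} = 2·v_{8} + v_{9} — sig = ⟨2 | 1 2⟩
  P = {3,7}:  v_{3} + v_{7} = 2·v_{8} — sig = ⟨2 | 2⟩
  P = {1,4,9}:  v_{1} + v_{4} + v_{9} = v_{0} — sig = ⟨3 | 1⟩
  P = {5,8,9}:  v_{5} + v_{8} + v_{9} = v_{3} — sig = ⟨3 | 1⟩

Hence PRS(X_Σ) =
    |P|=2: 21 collections, coeffs (), (), (), (1), (1), (1), (1), (1), (1), (1), (1), (1,1), (1,1), (1,1), (1,1), (1,1), (1,1), (1,2), (1,2), (1,2), (2)
    |P|=3: 2 collections, coeffs (1), (1)


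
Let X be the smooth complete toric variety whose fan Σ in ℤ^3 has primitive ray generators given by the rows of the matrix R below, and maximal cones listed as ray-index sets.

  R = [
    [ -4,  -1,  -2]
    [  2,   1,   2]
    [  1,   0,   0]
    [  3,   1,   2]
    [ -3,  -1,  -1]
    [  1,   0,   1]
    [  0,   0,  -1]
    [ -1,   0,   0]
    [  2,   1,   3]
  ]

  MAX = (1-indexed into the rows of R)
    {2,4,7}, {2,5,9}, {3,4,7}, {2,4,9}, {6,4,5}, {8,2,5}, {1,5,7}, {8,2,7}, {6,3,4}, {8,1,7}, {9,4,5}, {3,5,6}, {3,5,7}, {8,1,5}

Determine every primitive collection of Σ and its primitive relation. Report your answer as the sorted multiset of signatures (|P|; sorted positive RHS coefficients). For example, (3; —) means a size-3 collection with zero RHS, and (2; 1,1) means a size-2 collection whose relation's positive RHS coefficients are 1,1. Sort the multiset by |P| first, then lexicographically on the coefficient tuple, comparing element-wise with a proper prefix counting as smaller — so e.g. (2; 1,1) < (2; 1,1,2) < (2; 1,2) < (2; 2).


|primitive collections| = 20. Relations:

  {3,8}:  v_{3} + v_{8} = 0  →  sig = (2; —)
  {1,4}:  v_{1} + v_{4} = v_{8}  →  sig = (2; 1)
  {1,6}:  v_{1} + v_{6} = v_{5}  →  sig = (2; 1)
  {2,3}:  v_{2} + v_{3} = v_{4}  →  sig = (2; 1)
  {4,8}:  v_{4} + v_{8} = v_{2}  →  sig = (2; 1)
  {6,7}:  v_{6} + v_{7} = v_{3}  →  sig = (2; 1)
  {7,9}:  v_{7} + v_{9} = v_{2}  →  sig = (2; 1)
  {1,3}:  v_{1} + v_{3} = v_{5} + v_{7}  →  sig = (2; 1,1)
  {6,8}:  v_{6} + v_{8} = v_{4} + v_{5}  →  sig = (2; 1,1)
  {1,9}:  v_{1} + v_{9} = v_{2} + v_{5} + v_{8}  →  sig = (2; 1,1,1)
  {2,6}:  v_{2} + v_{6} = 2·v_{4} + v_{5}  →  sig = (2; 1,2)
  {3,9}:  v_{3} + v_{9} = 2·v_{4} + v_{5}  →  sig = (2; 1,2)
  {8,9}:  v_{8} + v_{9} = 2·v_{2} + v_{5}  →  sig = (2; 1,2)
  {1,2}:  v_{1} + v_{2} = 2·v_{8}  →  sig = (2; 2)
  {6,9}:  v_{6} + v_{9} = 3·v_{4} + 2·v_{5}  →  sig = (2; 2,3)
  {4,5,7}:  v_{4} + v_{5} + v_{7} = 0  →  sig = (3; —)
  {2,4,5}:  v_{2} + v_{4} + v_{5} = v_{9}  →  sig = (3; 1)
  {2,5,7}:  v_{2} + v_{5} + v_{7} = v_{8}  →  sig = (3; 1)
  {3,4,5}:  v_{3} + v_{4} + v_{5} = v_{6}  →  sig = (3; 1)
  {5,7,8}:  v_{5} + v_{7} + v_{8} = v_{1}  →  sig = (3; 1)

Hence PRS(X_Σ) =
    |P|=2: 15 collections, coeffs (), (1), (1), (1), (1), (1), (1), (1,1), (1,1), (1,1,1), (1,2), (1,2), (1,2), (2), (2,3)
    |P|=3: 5 collections, coeffs (), (1), (1), (1), (1)


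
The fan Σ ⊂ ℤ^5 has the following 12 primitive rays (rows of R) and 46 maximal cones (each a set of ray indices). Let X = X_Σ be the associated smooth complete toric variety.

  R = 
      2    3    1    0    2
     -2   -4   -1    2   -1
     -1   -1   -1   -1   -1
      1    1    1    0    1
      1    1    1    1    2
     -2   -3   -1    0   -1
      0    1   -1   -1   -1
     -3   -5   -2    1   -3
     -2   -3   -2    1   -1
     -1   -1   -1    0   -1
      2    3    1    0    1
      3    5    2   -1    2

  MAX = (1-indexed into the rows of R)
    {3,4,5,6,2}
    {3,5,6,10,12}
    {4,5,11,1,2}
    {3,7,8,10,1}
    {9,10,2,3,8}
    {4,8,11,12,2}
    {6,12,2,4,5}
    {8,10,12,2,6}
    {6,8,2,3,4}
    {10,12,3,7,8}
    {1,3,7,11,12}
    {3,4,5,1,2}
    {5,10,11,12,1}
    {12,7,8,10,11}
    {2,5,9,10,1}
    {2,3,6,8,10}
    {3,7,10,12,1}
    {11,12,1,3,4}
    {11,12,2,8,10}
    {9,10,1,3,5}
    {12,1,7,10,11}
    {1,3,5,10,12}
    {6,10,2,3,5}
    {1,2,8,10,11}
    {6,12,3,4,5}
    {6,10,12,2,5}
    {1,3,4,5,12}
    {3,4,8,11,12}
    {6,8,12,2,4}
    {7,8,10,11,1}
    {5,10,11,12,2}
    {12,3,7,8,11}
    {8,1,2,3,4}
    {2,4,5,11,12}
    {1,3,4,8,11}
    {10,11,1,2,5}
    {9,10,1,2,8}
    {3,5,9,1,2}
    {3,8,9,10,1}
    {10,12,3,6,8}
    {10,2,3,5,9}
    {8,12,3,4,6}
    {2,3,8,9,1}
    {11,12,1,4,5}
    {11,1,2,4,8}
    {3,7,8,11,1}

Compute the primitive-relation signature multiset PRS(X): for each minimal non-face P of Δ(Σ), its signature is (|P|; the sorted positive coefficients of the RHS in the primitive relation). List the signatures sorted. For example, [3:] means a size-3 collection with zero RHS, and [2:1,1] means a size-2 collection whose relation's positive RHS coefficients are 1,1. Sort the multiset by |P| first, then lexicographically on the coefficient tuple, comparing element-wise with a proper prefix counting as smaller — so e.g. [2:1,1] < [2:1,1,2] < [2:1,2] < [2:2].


Minimal non-faces — 20 found among 12 rays, 46 max cones:

  P={4,10}:  v_{4} + v_{10} = 0  →  sig = [2:]
  P={6,11}:  v_{6} + v_{11} = 0  →  sig = [2:]
  P={5,8}:  v_{5} + v_{8} = v_{2}  →  sig = [2:1]
  P={1,6}:  v_{1} + v_{6} = v_{3} + v_{5}  →  sig = [2:1,1]
  P={4,7}:  v_{4} + v_{7} = v_{3} + v_{11}  →  sig = [2:1,1]
  P={5,7}:  v_{5} + v_{7} = v_{1} + v_{10}  →  sig = [2:1,1]
  P={6,7}:  v_{6} + v_{7} = v_{3} + v_{10}  →  sig = [2:1,1]
  P={9,12}:  v_{9} + v_{12} = v_{1} + v_{10}  →  sig = [2:1,1]
  P={2,7}:  v_{2} + v_{7} = v_{1} + v_{8} + v_{10}  →  sig = [2:1,1,1]
  P={4,9}:  v_{4} + v_{9} = v_{1} + v_{2} + v_{3}  →  sig = [2:1,1,1]
  P={6,9}:  v_{6} + v_{9} = v_{2} + 2·v_{3} + v_{5} + v_{10}  →  sig = [2:1,1,1,2]
  P={9,11}:  v_{9} + v_{11} = 2·v_{1} + v_{8} + v_{10}  →  sig = [2:1,1,2]
  P={7,9}:  v_{7} + v_{9} = 2·v_{1} + v_{3} + v_{8} + 2·v_{10}  →  sig = [2:1,1,2,2]
  P={2,3,12}:  v_{2} + v_{3} + v_{12} = 0  →  sig = [3:]
  P={1,8,12}:  v_{1} + v_{8} + v_{12} = v_{11}  →  sig = [3:1]
  P={3,5,11}:  v_{3} + v_{5} + v_{11} = v_{1}  →  sig = [3:1]
  P={3,10,11}:  v_{3} + v_{10} + v_{11} = v_{7}  →  sig = [3:1]
  P={1,2,12}:  v_{1} + v_{2} + v_{12} = v_{5} + v_{11}  →  sig = [3:1,1]
  P={2,3,11}:  v_{2} + v_{3} + v_{11} = v_{1} + v_{8}  →  sig = [3:1,1]
  P={1,2,3,10}:  v_{1} + v_{2} + v_{3} + v_{10} = v_{9}  →  sig = [4:1]

Signatures (|P|; sorted positive RHS coefficients), sorted:
{ [2:] ×2,  [2:1],  [2:1,1] ×5,  [2:1,1,1] ×2,  [2:1,1,1,2],  [2:1,1,2],  [2:1,1,2,2],  [3:],  [3:1] ×3,  [3:1,1] ×2,  [4:1] }


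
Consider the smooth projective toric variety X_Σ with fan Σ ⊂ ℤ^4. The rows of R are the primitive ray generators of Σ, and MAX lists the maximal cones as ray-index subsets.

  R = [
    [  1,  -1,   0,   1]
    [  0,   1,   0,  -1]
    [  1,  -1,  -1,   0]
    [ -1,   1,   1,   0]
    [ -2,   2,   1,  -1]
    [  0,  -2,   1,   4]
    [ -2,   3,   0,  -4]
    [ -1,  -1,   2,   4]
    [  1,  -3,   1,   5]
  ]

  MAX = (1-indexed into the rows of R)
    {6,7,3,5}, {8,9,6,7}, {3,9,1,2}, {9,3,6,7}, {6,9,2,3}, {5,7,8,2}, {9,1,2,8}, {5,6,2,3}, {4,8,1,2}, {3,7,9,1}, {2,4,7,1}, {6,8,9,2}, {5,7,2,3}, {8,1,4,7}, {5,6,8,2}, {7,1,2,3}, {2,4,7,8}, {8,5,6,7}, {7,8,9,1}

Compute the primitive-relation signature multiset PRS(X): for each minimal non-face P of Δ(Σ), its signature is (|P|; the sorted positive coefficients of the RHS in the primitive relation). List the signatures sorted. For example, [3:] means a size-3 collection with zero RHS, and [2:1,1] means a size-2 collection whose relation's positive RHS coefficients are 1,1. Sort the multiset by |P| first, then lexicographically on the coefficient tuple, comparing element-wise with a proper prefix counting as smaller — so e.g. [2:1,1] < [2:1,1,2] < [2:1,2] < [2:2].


11 collections generate NE(X_Σ); each relation:

  P = {3,4}:  v_{3} + v_{4} = 0 ; sig = [2:]
  P = {1,5}:  v_{1} + v_{5} = v_{4} ; sig = [2:1]
  P = {1,6}:  v_{1} + v_{6} = v_{9} ; sig = [2:1]
  P = {3,8}:  v_{3} + v_{8} = v_{6} ; sig = [2:1]
  P = {4,6}:  v_{4} + v_{6} = v_{8} ; sig = [2:1]
  P = {5,9}:  v_{5} + v_{9} = v_{8} ; sig = [2:1]
  P = {4,9}:  v_{4} + v_{9} = v_{1} + v_{8} ; sig = [2:1,1]
  P = {4,5}:  v_{4} + v_{5} = v_{2} + v_{7} + v_{8} ; sig = [2:1,1,1]
  P = {2,6,7}:  v_{2} + v_{6} + v_{7} = v_{5} ; sig = [3:1]
  P = {2,7,9}:  v_{2} + v_{7} + v_{9} = v_{4} ; sig = [3:1]
  P = {1,2,7,8}:  v_{1} + v_{2} + v_{7} + v_{8} = 2·v_{4} ; sig = [4:2]

Sorted signature multiset PRS(X):
    [2:]
    [2:1]
    [2:1]
    [2:1]
    [2:1]
    [2:1]
    [2:1,1]
    [2:1,1,1]
    [3:1]
    [3:1]
    [4:2]


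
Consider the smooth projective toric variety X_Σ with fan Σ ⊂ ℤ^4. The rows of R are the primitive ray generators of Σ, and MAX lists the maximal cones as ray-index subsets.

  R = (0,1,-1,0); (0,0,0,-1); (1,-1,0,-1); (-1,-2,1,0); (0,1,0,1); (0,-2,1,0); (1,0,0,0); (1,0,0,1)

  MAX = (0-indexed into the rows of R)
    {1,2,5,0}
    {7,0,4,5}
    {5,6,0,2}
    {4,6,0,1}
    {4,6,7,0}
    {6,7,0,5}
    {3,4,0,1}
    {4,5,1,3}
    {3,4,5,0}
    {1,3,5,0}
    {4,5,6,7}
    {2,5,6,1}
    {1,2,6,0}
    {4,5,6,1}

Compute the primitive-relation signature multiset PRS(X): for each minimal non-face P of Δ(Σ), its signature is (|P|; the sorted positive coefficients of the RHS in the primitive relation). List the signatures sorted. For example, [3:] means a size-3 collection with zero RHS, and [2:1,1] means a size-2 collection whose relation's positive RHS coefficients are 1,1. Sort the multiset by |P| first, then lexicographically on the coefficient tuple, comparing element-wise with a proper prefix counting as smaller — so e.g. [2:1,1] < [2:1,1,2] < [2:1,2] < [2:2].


Minimal non-faces — 9 found among 8 rays, 14 max cones:

  {1,7}:  v_{1} + v_{7} = v_{6}  ⇒ sig = [2:1]
  {2,4}:  v_{2} + v_{4} = v_{6}  ⇒ sig = [2:1]
  {3,6}:  v_{3} + v_{6} = v_{5}  ⇒ sig = [2:1]
  {2,3}:  v_{2} + v_{3} = v_{0} + v_{1} + 2·v_{5}  ⇒ sig = [2:1,1,2]
  {2,7}:  v_{2} + v_{7} = v_{0} + v_{5} + 2·v_{6}  ⇒ sig = [2:1,1,2]
  {3,7}:  v_{3} + v_{7} = v_{0} + v_{4} + 2·v_{5}  ⇒ sig = [2:1,1,2]
  {0,1,4,5}:  v_{0} + v_{1} + v_{4} + v_{5} = 0  ⇒ sig = [4:]
  {0,1,5,6}:  v_{0} + v_{1} + v_{5} + v_{6} = v_{2}  ⇒ sig = [4:1]
  {0,4,5,6}:  v_{0} + v_{4} + v_{5} + v_{6} = v_{7}  ⇒ sig = [4:1]

Hence PRS(X_Σ) =
    [2:1]
    [2:1]
    [2:1]
    [2:1,1,2]
    [2:1,1,2]
    [2:1,1,2]
    [4:]
    [4:1]
    [4:1]


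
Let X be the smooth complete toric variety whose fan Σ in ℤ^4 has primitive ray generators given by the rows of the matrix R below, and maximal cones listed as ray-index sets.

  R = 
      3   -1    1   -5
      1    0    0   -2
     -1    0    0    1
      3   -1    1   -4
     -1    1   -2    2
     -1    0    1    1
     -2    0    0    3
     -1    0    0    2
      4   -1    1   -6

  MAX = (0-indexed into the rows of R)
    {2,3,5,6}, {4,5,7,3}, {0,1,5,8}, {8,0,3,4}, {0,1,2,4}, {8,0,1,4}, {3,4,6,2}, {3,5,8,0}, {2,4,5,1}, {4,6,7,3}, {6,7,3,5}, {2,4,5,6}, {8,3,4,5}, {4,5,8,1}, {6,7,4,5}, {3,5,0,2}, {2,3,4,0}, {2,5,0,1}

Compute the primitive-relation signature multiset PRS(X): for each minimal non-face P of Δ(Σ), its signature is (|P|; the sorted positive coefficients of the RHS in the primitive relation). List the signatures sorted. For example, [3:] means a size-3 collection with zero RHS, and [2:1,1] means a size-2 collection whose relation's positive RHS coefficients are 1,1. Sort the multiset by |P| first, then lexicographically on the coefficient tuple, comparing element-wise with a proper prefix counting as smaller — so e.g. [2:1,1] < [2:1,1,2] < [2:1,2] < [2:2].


Σ has 12 primitive collections:

  P={1,7}:  v_{1} + v_{7} = 0  so sig = [2:]
  P={1,3}:  v_{1} + v_{3} = v_{8}  so sig = [2:1]
  P={1,6}:  v_{1} + v_{6} = v_{2}  so sig = [2:1]
  P={2,7}:  v_{2} + v_{7} = v_{6}  so sig = [2:1]
  P={2,8}:  v_{2} + v_{8} = v_{0}  so sig = [2:1]
  P={7,8}:  v_{7} + v_{8} = v_{3}  so sig = [2:1]
  P={0,7}:  v_{0} + v_{7} = v_{2} + v_{3}  so sig = [2:1,1]
  P={6,8}:  v_{6} + v_{8} = v_{2} + v_{3}  so sig = [2:1,1]
  P={0,6}:  v_{0} + v_{6} = 2·v_{2} + v_{3}  so sig = [2:1,2]
  P={0,4,5}:  v_{0} + v_{4} + v_{5} = v_{1}  so sig = [3:1]
  P={2,3,4,5}:  v_{2} + v_{3} + v_{4} + v_{5} = 0  so sig = [4:]
  P={3,4,5,6}:  v_{3} + v_{4} + v_{5} + v_{6} = v_{7}  so sig = [4:1]

so the primitive-relation signature multiset is
{ [2:],  [2:1] ×5,  [2:1,1] ×2,  [2:1,2],  [3:1],  [4:],  [4:1] }


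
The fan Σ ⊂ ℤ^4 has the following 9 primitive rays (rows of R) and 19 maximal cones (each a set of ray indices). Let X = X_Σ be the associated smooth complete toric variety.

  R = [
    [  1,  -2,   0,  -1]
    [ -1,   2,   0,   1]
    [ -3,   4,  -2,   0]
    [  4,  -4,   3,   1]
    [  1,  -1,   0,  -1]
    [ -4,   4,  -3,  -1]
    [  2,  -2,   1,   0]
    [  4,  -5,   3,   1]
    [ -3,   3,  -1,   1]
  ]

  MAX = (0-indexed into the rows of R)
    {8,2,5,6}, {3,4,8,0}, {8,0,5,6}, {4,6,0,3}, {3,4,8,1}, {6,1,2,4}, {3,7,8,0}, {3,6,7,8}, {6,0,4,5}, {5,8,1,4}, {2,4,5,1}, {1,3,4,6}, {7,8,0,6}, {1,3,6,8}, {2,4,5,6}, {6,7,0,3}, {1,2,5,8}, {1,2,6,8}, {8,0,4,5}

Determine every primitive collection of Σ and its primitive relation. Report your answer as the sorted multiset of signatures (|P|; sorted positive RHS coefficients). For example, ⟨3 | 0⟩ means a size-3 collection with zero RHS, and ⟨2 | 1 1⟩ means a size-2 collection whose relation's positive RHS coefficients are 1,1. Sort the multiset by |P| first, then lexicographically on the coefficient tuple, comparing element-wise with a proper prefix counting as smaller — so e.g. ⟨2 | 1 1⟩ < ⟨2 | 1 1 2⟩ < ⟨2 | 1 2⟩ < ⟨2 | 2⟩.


Minimal non-faces — 12 found among 9 rays, 19 max cones:

  • {0,1}:  v_{0} + v_{1} = 0 ; sig = ⟨2 | 0⟩
  • {3,5}:  v_{3} + v_{5} = 0 ; sig = ⟨2 | 0⟩
  • {0,2}:  v_{0} + v_{2} = v_{5} + v_{6} ; sig = ⟨2 | 1 1⟩
  • {2,3}:  v_{2} + v_{3} = v_{1} + v_{6} ; sig = ⟨2 | 1 1⟩
  • {4,7}:  v_{4} + v_{7} = v_{0} + v_{3} ; sig = ⟨2 | 1 1⟩
  • {1,7}:  v_{1} + v_{7} = v_{3} + v_{6} + v_{8} ; sig = ⟨2 | 1 1 1⟩
  • {5,7}:  v_{5} + v_{7} = v_{0} + v_{6} + v_{8} ; sig = ⟨2 | 1 1 1⟩
  • {2,7}:  v_{2} + v_{7} = 2·v_{6} + v_{8} ; sig = ⟨2 | 1 2⟩
  • {4,6,8}:  v_{4} + v_{6} + v_{8} = 0 ; sig = ⟨3 | 0⟩
  • {1,5,6}:  v_{1} + v_{5} + v_{6} = v_{2} ; sig = ⟨3 | 1⟩
  • {2,4,8}:  v_{2} + v_{4} + v_{8} = v_{1} + v_{5} ; sig = ⟨3 | 1 1⟩
  • {0,3,6,8}:  v_{0} + v_{3} + v_{6} + v_{8} = v_{7} ; sig = ⟨4 | 1⟩

Sorted signature multiset PRS(X):
    |P|=2: 8 collections, coeffs (), (), (1,1), (1,1), (1,1), (1,1,1), (1,1,1), (1,2)
    |P|=3: 3 collections, coeffs (), (1), (1,1)
    |P|=4: 1 collection, coeffs (1)


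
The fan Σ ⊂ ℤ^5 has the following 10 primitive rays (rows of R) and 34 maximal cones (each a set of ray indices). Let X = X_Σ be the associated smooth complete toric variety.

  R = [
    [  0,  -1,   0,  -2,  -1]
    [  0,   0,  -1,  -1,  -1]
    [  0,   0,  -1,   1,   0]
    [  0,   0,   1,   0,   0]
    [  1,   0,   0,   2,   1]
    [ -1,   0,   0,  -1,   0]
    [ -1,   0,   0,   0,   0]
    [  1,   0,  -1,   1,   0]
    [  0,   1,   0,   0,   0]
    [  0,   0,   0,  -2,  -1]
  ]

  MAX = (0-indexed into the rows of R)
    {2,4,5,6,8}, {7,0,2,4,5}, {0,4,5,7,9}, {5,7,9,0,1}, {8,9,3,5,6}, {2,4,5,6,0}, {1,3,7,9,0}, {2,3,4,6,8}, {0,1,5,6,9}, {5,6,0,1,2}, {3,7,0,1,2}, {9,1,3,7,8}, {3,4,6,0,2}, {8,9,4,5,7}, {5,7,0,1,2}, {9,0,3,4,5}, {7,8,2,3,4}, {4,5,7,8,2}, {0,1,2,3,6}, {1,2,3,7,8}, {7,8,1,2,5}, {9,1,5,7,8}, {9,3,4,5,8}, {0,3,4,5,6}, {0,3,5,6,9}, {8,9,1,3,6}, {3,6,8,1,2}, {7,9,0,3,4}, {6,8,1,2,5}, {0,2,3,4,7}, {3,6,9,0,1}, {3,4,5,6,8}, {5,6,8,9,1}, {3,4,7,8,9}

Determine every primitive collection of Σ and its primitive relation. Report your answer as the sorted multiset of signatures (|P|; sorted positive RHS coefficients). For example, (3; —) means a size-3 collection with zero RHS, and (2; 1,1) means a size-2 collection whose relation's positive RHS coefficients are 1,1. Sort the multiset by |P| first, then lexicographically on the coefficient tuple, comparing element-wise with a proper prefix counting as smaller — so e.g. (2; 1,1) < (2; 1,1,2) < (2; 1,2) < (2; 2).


8 minimal non-faces of Δ(Σ) (on 10 rays):

  • {0,8}:  v_{0} + v_{8} = v_{9}  →  sig = (2; 1)
  • {1,4}:  v_{1} + v_{4} = v_{7}  →  sig = (2; 1)
  • {2,9}:  v_{2} + v_{9} = v_{1}  →  sig = (2; 1)
  • {6,7}:  v_{6} + v_{7} = v_{2}  →  sig = (2; 1)
  • {3,5,7}:  v_{3} + v_{5} + v_{7} = 0  →  sig = (3; —)
  • {4,6,9}:  v_{4} + v_{6} + v_{9} = 0  →  sig = (3; —)
  • {2,3,5}:  v_{2} + v_{3} + v_{5} = v_{6}  →  sig = (3; 1)
  • {1,3,5}:  v_{1} + v_{3} + v_{5} = v_{6} + v_{9}  →  sig = (3; 1,1)

so the primitive-relation signature multiset is
{ (2; 1) ×4,  (3; —) ×2,  (3; 1),  (3; 1,1) }


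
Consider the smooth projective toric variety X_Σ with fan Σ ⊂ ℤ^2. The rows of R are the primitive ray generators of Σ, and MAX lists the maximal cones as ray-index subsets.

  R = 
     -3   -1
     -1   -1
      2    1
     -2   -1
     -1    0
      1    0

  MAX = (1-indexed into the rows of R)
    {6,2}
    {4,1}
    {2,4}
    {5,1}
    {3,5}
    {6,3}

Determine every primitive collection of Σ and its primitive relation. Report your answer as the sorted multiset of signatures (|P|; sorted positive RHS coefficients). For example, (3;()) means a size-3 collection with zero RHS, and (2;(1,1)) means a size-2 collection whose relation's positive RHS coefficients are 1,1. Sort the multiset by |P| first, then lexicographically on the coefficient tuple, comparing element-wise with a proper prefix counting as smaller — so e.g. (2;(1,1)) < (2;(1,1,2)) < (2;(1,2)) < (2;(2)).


9 collections generate NE(X_Σ); each relation:

  • {3,4}:  v_{3} + v_{4} = 0  ⇒ sig = (2;())
  • {5,6}:  v_{5} + v_{6} = 0  ⇒ sig = (2;())
  • {1,3}:  v_{1} + v_{3} = v_{5}  ⇒ sig = (2;(1))
  • {1,6}:  v_{1} + v_{6} = v_{4}  ⇒ sig = (2;(1))
  • {2,3}:  v_{2} + v_{3} = v_{6}  ⇒ sig = (2;(1))
  • {2,5}:  v_{2} + v_{5} = v_{4}  ⇒ sig = (2;(1))
  • {4,5}:  v_{4} + v_{5} = v_{1}  ⇒ sig = (2;(1))
  • {4,6}:  v_{4} + v_{6} = v_{2}  ⇒ sig = (2;(1))
  • {1,2}:  v_{1} + v_{2} = 2·v_{4}  ⇒ sig = (2;(2))

Signatures (|P|; sorted positive RHS coefficients), sorted:
{ (2;()) ×2,  (2;(1)) ×6,  (2;(2)) }


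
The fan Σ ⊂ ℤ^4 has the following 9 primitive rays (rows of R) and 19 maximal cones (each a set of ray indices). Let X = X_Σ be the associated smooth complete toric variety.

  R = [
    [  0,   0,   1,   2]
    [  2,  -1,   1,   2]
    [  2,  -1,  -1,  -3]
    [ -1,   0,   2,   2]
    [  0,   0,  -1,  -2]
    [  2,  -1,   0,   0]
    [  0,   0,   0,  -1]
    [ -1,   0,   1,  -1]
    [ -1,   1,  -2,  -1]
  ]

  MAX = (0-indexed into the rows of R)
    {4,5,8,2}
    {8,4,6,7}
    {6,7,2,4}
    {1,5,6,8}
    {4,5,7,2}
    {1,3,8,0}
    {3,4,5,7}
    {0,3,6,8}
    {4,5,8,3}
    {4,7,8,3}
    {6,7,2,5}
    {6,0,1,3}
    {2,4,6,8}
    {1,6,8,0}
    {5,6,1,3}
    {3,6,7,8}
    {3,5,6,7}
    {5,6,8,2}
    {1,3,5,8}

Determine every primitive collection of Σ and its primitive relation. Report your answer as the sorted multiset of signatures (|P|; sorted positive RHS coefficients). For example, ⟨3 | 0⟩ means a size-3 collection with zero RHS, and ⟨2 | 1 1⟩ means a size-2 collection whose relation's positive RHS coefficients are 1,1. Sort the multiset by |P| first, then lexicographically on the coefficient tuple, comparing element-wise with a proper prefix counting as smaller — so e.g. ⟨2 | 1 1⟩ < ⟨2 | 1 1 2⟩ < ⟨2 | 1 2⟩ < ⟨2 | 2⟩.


14 minimal non-faces of Δ(Σ) (on 9 rays):

  P = {0,4}:  v_{0} + v_{4} = 0  ⇒ sig = ⟨2 | 0⟩
  P = {0,5}:  v_{0} + v_{5} = v_{1}  ⇒ sig = ⟨2 | 1⟩
  P = {1,4}:  v_{1} + v_{4} = v_{5}  ⇒ sig = ⟨2 | 1⟩
  P = {0,2}:  v_{0} + v_{2} = v_{5} + v_{6}  ⇒ sig = ⟨2 | 1 1⟩
  P = {0,7}:  v_{0} + v_{7} = v_{3} + v_{6}  ⇒ sig = ⟨2 | 1 1⟩
  P = {2,3}:  v_{2} + v_{3} = v_{5} + v_{7}  ⇒ sig = ⟨2 | 1 1⟩
  P = {1,7}:  v_{1} + v_{7} = v_{3} + v_{5} + v_{6}  ⇒ sig = ⟨2 | 1 1 1⟩
  P = {1,2}:  v_{1} + v_{2} = 2·v_{5} + v_{6}  ⇒ sig = ⟨2 | 1 2⟩
  P = {3,4,6}:  v_{3} + v_{4} + v_{6} = v_{7}  ⇒ sig = ⟨3 | 1⟩
  P = {4,5,6}:  v_{4} + v_{5} + v_{6} = v_{2}  ⇒ sig = ⟨3 | 1⟩
  P = {5,7,8}:  v_{5} + v_{7} + v_{8} = v_{4}  ⇒ sig = ⟨3 | 1⟩
  P = {2,7,8}:  v_{2} + v_{7} + v_{8} = 2·v_{4} + v_{6}  ⇒ sig = ⟨3 | 1 2⟩
  P = {3,5,6,8}:  v_{3} + v_{5} + v_{6} + v_{8} = 0  ⇒ sig = ⟨4 | 0⟩
  P = {1,3,6,8}:  v_{1} + v_{3} + v_{6} + v_{8} = v_{0}  ⇒ sig = ⟨4 | 1⟩

Signatures (|P|; sorted positive RHS coefficients), sorted:
[⟨2 | 0⟩, ⟨2 | 1⟩, ⟨2 | 1⟩, ⟨2 | 1 1⟩, ⟨2 | 1 1⟩, ⟨2 | 1 1⟩, ⟨2 | 1 1 1⟩, ⟨2 | 1 2⟩, ⟨3 | 1⟩, ⟨3 | 1⟩, ⟨3 | 1⟩, ⟨3 | 1 2⟩, ⟨4 | 0⟩, ⟨4 | 1⟩]


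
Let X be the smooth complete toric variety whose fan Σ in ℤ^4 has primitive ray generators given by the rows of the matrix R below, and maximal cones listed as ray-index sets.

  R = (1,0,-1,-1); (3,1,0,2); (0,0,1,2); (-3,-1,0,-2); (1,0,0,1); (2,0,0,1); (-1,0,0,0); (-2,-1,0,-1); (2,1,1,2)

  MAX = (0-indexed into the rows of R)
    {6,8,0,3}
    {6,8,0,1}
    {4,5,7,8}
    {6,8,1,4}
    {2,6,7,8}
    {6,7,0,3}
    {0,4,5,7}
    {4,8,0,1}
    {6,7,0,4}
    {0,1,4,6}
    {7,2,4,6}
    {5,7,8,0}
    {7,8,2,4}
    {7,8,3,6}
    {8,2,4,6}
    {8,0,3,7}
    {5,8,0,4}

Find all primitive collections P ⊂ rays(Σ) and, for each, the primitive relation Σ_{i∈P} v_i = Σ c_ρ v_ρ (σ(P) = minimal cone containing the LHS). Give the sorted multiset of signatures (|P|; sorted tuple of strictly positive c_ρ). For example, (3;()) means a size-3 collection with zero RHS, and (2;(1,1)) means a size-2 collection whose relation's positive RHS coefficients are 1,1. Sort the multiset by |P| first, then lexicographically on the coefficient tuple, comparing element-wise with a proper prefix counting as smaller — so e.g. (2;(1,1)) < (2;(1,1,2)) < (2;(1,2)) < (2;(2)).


|primitive collections| = 14. Relations:

  • {1,3}:  v_{1} + v_{3} = 0  →  sig = (2;())
  • {0,2}:  v_{0} + v_{2} = v_{4}  →  sig = (2;(1))
  • {1,7}:  v_{1} + v_{7} = v_{4}  →  sig = (2;(1))
  • {3,4}:  v_{3} + v_{4} = v_{7}  →  sig = (2;(1))
  • {5,6}:  v_{5} + v_{6} = v_{4}  →  sig = (2;(1))
  • {1,2}:  v_{1} + v_{2} = 2·v_{4} + v_{6} + v_{8}  →  sig = (2;(1,1,2))
  • {1,5}:  v_{1} + v_{5} = v_{0} + 2·v_{4} + v_{8}  →  sig = (2;(1,1,2))
  • {2,3}:  v_{2} + v_{3} = v_{6} + 2·v_{7} + v_{8}  →  sig = (2;(1,1,2))
  • {2,5}:  v_{2} + v_{5} = 2·v_{4} + v_{7} + v_{8}  →  sig = (2;(1,1,2))
  • {3,5}:  v_{3} + v_{5} = v_{0} + 2·v_{7} + v_{8}  →  sig = (2;(1,1,2))
  • {0,6,7,8}:  v_{0} + v_{6} + v_{7} + v_{8} = 0  →  sig = (4;())
  • {0,4,6,8}:  v_{0} + v_{4} + v_{6} + v_{8} = v_{1}  →  sig = (4;(1))
  • {0,4,7,8}:  v_{0} + v_{4} + v_{7} + v_{8} = v_{5}  →  sig = (4;(1))
  • {4,6,7,8}:  v_{4} + v_{6} + v_{7} + v_{8} = v_{2}  →  sig = (4;(1))

Signatures (|P|; sorted positive RHS coefficients), sorted:
{ (2;()),  (2;(1)) ×4,  (2;(1,1,2)) ×5,  (4;()),  (4;(1)) ×3 }


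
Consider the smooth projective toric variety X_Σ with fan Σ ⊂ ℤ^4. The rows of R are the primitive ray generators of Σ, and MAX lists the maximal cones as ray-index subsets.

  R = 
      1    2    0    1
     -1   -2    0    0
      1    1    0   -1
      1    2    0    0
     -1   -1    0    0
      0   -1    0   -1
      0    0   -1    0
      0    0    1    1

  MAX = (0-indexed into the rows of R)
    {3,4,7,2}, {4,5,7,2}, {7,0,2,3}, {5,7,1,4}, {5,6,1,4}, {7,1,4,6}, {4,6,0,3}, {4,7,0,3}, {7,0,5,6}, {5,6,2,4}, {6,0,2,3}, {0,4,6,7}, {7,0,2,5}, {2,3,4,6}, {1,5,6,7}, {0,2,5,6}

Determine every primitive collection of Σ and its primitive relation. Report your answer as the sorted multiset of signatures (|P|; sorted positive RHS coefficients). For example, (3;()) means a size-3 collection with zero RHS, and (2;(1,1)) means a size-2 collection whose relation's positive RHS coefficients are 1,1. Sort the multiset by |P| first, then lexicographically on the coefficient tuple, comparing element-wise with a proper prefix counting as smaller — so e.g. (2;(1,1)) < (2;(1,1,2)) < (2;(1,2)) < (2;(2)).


|primitive collections| = 9. Relations:

  {1,3}:  v_{1} + v_{3} = 0 — sig = (2;())
  {1,2}:  v_{1} + v_{2} = v_{5} — sig = (2;(1))
  {3,5}:  v_{3} + v_{5} = v_{2} — sig = (2;(1))
  {0,1}:  v_{0} + v_{1} = v_{6} + v_{7} — sig = (2;(1,1))
  {0,4,5}:  v_{0} + v_{4} + v_{5} = 0 — sig = (3;())
  {0,2,4}:  v_{0} + v_{2} + v_{4} = v_{3} — sig = (3;(1))
  {3,6,7}:  v_{3} + v_{6} + v_{7} = v_{0} — sig = (3;(1))
  {2,6,7}:  v_{2} + v_{6} + v_{7} = v_{0} + v_{5} — sig = (3;(1,1))
  {4,5,6,7}:  v_{4} + v_{5} + v_{6} + v_{7} = v_{1} — sig = (4;(1))

Sorted signature multiset PRS(X):
    |P|=2: 4 collections, coeffs (), (1), (1), (1,1)
    |P|=3: 4 collections, coeffs (), (1), (1), (1,1)
    |P|=4: 1 collection, coeffs (1)


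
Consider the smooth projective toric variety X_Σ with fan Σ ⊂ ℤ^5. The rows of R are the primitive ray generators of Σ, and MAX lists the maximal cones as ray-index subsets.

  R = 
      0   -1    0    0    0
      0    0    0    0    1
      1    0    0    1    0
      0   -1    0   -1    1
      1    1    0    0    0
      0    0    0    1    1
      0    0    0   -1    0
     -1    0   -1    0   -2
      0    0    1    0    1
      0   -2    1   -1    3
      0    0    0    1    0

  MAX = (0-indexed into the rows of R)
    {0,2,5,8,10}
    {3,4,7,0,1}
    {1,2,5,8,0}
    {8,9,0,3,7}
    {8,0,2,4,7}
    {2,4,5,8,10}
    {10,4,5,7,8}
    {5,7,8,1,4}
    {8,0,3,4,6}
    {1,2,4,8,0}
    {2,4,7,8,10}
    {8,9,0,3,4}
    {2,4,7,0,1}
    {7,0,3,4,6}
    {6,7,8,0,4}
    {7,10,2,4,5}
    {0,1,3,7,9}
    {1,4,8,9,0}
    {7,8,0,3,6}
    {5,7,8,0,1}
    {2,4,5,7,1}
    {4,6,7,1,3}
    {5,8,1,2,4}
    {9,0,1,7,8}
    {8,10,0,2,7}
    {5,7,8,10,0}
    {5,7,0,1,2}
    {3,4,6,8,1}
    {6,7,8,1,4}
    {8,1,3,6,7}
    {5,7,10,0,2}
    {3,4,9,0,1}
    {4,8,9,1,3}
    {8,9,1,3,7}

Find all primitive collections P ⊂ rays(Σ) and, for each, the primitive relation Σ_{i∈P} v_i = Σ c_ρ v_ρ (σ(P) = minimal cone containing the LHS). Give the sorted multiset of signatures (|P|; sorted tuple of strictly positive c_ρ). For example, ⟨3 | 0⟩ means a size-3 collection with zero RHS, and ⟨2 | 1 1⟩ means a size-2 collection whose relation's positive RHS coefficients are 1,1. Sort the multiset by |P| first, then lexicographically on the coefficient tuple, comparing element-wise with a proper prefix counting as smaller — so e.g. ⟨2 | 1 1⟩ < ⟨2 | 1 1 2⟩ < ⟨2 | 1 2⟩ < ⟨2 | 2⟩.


|primitive collections| = 20. Relations:

  {6,10}:  v_{6} + v_{10} = 0  ⟹  sig = ⟨2 | 0⟩
  {1,10}:  v_{1} + v_{10} = v_{5}  ⟹  sig = ⟨2 | 1⟩
  {5,6}:  v_{5} + v_{6} = v_{1}  ⟹  sig = ⟨2 | 1⟩
  {2,6}:  v_{2} + v_{6} = v_{0} + v_{4}  ⟹  sig = ⟨2 | 1 1⟩
  {3,10}:  v_{3} + v_{10} = v_{0} + v_{1}  ⟹  sig = ⟨2 | 1 1⟩
  {2,3}:  v_{2} + v_{3} = 2·v_{0} + v_{1} + v_{4}  ⟹  sig = ⟨2 | 1 1 2⟩
  {2,9}:  v_{2} + v_{9} = 3·v_{0} + 2·v_{1} + v_{4} + v_{8}  ⟹  sig = ⟨2 | 1 1 2 3⟩
  {3,5}:  v_{3} + v_{5} = v_{0} + 2·v_{1}  ⟹  sig = ⟨2 | 1 2⟩
  {6,9}:  v_{6} + v_{9} = 2·v_{3} + v_{8}  ⟹  sig = ⟨2 | 1 2⟩
  {9,10}:  v_{9} + v_{10} = 2·v_{0} + 2·v_{1} + v_{8}  ⟹  sig = ⟨2 | 1 2 2⟩
  {5,9}:  v_{5} + v_{9} = 2·v_{0} + 3·v_{1} + v_{8}  ⟹  sig = ⟨2 | 1 2 3⟩
  {0,1,6}:  v_{0} + v_{1} + v_{6} = v_{3}  ⟹  sig = ⟨3 | 1⟩
  {0,4,10}:  v_{0} + v_{4} + v_{10} = v_{2}  ⟹  sig = ⟨3 | 1⟩
  {4,7,9}:  v_{4} + v_{7} + v_{9} = v_{3}  ⟹  sig = ⟨3 | 1⟩
  {0,4,5}:  v_{0} + v_{4} + v_{5} = v_{1} + v_{2}  ⟹  sig = ⟨3 | 1 1⟩
  {0,1,3,8}:  v_{0} + v_{1} + v_{3} + v_{8} = v_{9}  ⟹  sig = ⟨4 | 1⟩
  {1,2,7,8}:  v_{1} + v_{2} + v_{7} + v_{8} = v_{10}  ⟹  sig = ⟨4 | 1⟩
  {3,4,7,8}:  v_{3} + v_{4} + v_{7} + v_{8} = v_{6}  ⟹  sig = ⟨4 | 1⟩
  {2,5,7,8}:  v_{2} + v_{5} + v_{7} + v_{8} = 2·v_{10}  ⟹  sig = ⟨4 | 2⟩
  {0,1,4,7,8}:  v_{0} + v_{1} + v_{4} + v_{7} + v_{8} = 0  ⟹  sig = ⟨5 | 0⟩

Sorted signature multiset PRS(X):
[⟨2 | 0⟩, ⟨2 | 1⟩, ⟨2 | 1⟩, ⟨2 | 1 1⟩, ⟨2 | 1 1⟩, ⟨2 | 1 1 2⟩, ⟨2 | 1 1 2 3⟩, ⟨2 | 1 2⟩, ⟨2 | 1 2⟩, ⟨2 | 1 2 2⟩, ⟨2 | 1 2 3⟩, ⟨3 | 1⟩, ⟨3 | 1⟩, ⟨3 | 1⟩, ⟨3 | 1 1⟩, ⟨4 | 1⟩, ⟨4 | 1⟩, ⟨4 | 1⟩, ⟨4 | 2⟩, ⟨5 | 0⟩]


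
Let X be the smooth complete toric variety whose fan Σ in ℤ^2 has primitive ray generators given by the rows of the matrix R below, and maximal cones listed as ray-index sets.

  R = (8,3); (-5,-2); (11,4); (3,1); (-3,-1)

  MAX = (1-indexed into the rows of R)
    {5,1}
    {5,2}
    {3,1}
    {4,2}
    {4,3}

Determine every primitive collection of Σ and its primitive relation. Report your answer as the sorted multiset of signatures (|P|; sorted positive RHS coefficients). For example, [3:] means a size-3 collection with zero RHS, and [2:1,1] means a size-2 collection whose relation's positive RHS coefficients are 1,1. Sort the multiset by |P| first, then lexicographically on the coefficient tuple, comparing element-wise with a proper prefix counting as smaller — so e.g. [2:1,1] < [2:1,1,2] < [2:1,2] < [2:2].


Δ(Σ) — 5 vertices, 5 min non-faces:

  • {4,5}:  v_{4} + v_{5} = 0  so sig = [2:]
  • {1,2}:  v_{1} + v_{2} = v_{4}  so sig = [2:1]
  • {1,4}:  v_{1} + v_{4} = v_{3}  so sig = [2:1]
  • {3,5}:  v_{3} + v_{5} = v_{1}  so sig = [2:1]
  • {2,3}:  v_{2} + v_{3} = 2·v_{4}  so sig = [2:2]

Signatures (|P|; sorted positive RHS coefficients), sorted:
{ [2:],  [2:1] ×3,  [2:2] }
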